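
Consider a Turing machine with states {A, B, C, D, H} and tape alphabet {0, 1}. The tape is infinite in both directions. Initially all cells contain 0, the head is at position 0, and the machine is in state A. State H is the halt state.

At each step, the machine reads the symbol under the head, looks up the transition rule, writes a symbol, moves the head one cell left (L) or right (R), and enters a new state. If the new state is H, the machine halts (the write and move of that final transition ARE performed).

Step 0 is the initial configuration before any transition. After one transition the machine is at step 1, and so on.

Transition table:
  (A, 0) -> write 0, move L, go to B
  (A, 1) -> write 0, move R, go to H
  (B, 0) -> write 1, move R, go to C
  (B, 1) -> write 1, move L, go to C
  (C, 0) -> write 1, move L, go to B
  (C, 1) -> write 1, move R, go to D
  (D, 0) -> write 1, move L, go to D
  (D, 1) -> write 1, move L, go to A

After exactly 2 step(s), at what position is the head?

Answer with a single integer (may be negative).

Step 1: in state A at pos 0, read 0 -> (A,0)->write 0,move L,goto B. Now: state=B, head=-1, tape[-2..1]=0000 (head:  ^)
Step 2: in state B at pos -1, read 0 -> (B,0)->write 1,move R,goto C. Now: state=C, head=0, tape[-2..1]=0100 (head:   ^)

Answer: 0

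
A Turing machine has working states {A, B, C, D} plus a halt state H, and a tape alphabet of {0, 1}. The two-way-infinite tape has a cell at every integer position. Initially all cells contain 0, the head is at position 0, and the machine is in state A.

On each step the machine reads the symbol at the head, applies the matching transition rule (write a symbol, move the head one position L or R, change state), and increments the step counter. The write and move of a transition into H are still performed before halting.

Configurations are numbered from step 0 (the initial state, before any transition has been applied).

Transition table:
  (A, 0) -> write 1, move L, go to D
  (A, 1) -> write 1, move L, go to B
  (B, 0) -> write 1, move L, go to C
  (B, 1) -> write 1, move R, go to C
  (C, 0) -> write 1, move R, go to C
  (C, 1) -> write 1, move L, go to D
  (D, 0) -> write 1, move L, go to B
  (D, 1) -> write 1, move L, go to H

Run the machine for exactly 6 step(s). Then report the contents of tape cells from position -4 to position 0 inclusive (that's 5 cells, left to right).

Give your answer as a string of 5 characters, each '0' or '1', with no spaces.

Step 1: in state A at pos 0, read 0 -> (A,0)->write 1,move L,goto D. Now: state=D, head=-1, tape[-2..1]=0010 (head:  ^)
Step 2: in state D at pos -1, read 0 -> (D,0)->write 1,move L,goto B. Now: state=B, head=-2, tape[-3..1]=00110 (head:  ^)
Step 3: in state B at pos -2, read 0 -> (B,0)->write 1,move L,goto C. Now: state=C, head=-3, tape[-4..1]=001110 (head:  ^)
Step 4: in state C at pos -3, read 0 -> (C,0)->write 1,move R,goto C. Now: state=C, head=-2, tape[-4..1]=011110 (head:   ^)
Step 5: in state C at pos -2, read 1 -> (C,1)->write 1,move L,goto D. Now: state=D, head=-3, tape[-4..1]=011110 (head:  ^)
Step 6: in state D at pos -3, read 1 -> (D,1)->write 1,move L,goto H. Now: state=H, head=-4, tape[-5..1]=0011110 (head:  ^)

Answer: 01111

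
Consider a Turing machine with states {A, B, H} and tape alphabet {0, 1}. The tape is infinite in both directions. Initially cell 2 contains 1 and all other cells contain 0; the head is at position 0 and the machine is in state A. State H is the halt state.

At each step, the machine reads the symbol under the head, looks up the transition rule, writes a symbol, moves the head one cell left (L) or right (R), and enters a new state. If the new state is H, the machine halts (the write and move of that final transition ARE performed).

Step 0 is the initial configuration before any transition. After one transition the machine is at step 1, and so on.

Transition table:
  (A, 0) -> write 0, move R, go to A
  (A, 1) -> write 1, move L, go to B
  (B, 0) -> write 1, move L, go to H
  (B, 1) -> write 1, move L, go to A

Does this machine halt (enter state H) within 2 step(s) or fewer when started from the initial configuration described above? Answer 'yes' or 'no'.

Answer: no

Derivation:
Step 1: in state A at pos 0, read 0 -> (A,0)->write 0,move R,goto A. Now: state=A, head=1, tape[-1..3]=00010 (head:   ^)
Step 2: in state A at pos 1, read 0 -> (A,0)->write 0,move R,goto A. Now: state=A, head=2, tape[-1..3]=00010 (head:    ^)
After 2 step(s): state = A (not H) -> not halted within 2 -> no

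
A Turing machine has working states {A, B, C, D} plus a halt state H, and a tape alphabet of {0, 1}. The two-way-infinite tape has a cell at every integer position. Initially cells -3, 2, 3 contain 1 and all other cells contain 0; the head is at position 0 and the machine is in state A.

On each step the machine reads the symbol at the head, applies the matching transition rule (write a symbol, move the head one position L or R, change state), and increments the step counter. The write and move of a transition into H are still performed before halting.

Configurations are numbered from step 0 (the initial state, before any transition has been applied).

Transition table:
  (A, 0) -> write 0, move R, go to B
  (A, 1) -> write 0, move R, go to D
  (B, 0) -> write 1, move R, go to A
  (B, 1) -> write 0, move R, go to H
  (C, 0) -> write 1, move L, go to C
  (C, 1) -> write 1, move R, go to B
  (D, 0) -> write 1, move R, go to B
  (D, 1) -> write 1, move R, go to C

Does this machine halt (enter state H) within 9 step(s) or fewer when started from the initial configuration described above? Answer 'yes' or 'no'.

Step 1: in state A at pos 0, read 0 -> (A,0)->write 0,move R,goto B. Now: state=B, head=1, tape[-4..4]=010000110 (head:      ^)
Step 2: in state B at pos 1, read 0 -> (B,0)->write 1,move R,goto A. Now: state=A, head=2, tape[-4..4]=010001110 (head:       ^)
Step 3: in state A at pos 2, read 1 -> (A,1)->write 0,move R,goto D. Now: state=D, head=3, tape[-4..4]=010001010 (head:        ^)
Step 4: in state D at pos 3, read 1 -> (D,1)->write 1,move R,goto C. Now: state=C, head=4, tape[-4..5]=0100010100 (head:         ^)
Step 5: in state C at pos 4, read 0 -> (C,0)->write 1,move L,goto C. Now: state=C, head=3, tape[-4..5]=0100010110 (head:        ^)
Step 6: in state C at pos 3, read 1 -> (C,1)->write 1,move R,goto B. Now: state=B, head=4, tape[-4..5]=0100010110 (head:         ^)
Step 7: in state B at pos 4, read 1 -> (B,1)->write 0,move R,goto H. Now: state=H, head=5, tape[-4..6]=01000101000 (head:          ^)
State H reached at step 7; 7 <= 9 -> yes

Answer: yes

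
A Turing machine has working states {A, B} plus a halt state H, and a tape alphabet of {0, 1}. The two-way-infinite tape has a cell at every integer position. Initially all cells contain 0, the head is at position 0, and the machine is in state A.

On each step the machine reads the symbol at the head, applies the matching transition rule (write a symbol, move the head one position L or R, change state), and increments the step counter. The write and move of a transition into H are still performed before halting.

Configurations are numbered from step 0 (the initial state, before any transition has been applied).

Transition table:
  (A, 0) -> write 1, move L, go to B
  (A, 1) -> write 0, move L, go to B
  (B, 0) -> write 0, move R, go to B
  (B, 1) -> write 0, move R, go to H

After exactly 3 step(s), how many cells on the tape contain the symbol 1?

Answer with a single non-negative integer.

Step 1: in state A at pos 0, read 0 -> (A,0)->write 1,move L,goto B. Now: state=B, head=-1, tape[-2..1]=0010 (head:  ^)
Step 2: in state B at pos -1, read 0 -> (B,0)->write 0,move R,goto B. Now: state=B, head=0, tape[-2..1]=0010 (head:   ^)
Step 3: in state B at pos 0, read 1 -> (B,1)->write 0,move R,goto H. Now: state=H, head=1, tape[-2..2]=00000 (head:    ^)
No cell contains 1 after step 3 -> 0 cell(s)

Answer: 0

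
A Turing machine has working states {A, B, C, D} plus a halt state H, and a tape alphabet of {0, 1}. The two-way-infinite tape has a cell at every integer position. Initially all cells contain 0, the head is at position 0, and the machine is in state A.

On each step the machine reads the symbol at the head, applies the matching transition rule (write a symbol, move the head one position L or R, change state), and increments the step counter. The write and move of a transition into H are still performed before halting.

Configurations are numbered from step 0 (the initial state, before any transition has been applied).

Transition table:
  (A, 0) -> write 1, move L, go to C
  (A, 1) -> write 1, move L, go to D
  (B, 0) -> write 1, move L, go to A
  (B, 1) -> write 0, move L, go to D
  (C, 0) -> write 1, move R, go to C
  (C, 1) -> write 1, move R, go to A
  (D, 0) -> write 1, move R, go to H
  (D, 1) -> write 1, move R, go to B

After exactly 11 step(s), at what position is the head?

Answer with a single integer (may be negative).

Answer: -1

Derivation:
Step 1: in state A at pos 0, read 0 -> (A,0)->write 1,move L,goto C. Now: state=C, head=-1, tape[-2..1]=0010 (head:  ^)
Step 2: in state C at pos -1, read 0 -> (C,0)->write 1,move R,goto C. Now: state=C, head=0, tape[-2..1]=0110 (head:   ^)
Step 3: in state C at pos 0, read 1 -> (C,1)->write 1,move R,goto A. Now: state=A, head=1, tape[-2..2]=01100 (head:    ^)
Step 4: in state A at pos 1, read 0 -> (A,0)->write 1,move L,goto C. Now: state=C, head=0, tape[-2..2]=01110 (head:   ^)
Step 5: in state C at pos 0, read 1 -> (C,1)->write 1,move R,goto A. Now: state=A, head=1, tape[-2..2]=01110 (head:    ^)
Step 6: in state A at pos 1, read 1 -> (A,1)->write 1,move L,goto D. Now: state=D, head=0, tape[-2..2]=01110 (head:   ^)
Step 7: in state D at pos 0, read 1 -> (D,1)->write 1,move R,goto B. Now: state=B, head=1, tape[-2..2]=01110 (head:    ^)
Step 8: in state B at pos 1, read 1 -> (B,1)->write 0,move L,goto D. Now: state=D, head=0, tape[-2..2]=01100 (head:   ^)
Step 9: in state D at pos 0, read 1 -> (D,1)->write 1,move R,goto B. Now: state=B, head=1, tape[-2..2]=01100 (head:    ^)
Step 10: in state B at pos 1, read 0 -> (B,0)->write 1,move L,goto A. Now: state=A, head=0, tape[-2..2]=01110 (head:   ^)
Step 11: in state A at pos 0, read 1 -> (A,1)->write 1,move L,goto D. Now: state=D, head=-1, tape[-2..2]=01110 (head:  ^)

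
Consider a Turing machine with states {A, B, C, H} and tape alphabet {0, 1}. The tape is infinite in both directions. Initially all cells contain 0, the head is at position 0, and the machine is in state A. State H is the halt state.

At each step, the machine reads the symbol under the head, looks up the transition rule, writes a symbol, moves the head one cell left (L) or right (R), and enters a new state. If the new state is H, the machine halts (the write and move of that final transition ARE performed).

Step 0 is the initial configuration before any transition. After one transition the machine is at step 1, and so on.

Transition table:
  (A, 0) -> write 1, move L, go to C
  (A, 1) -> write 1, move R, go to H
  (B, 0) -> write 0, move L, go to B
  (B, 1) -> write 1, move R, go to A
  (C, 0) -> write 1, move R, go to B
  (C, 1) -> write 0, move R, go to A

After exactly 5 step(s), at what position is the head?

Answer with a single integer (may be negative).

Step 1: in state A at pos 0, read 0 -> (A,0)->write 1,move L,goto C. Now: state=C, head=-1, tape[-2..1]=0010 (head:  ^)
Step 2: in state C at pos -1, read 0 -> (C,0)->write 1,move R,goto B. Now: state=B, head=0, tape[-2..1]=0110 (head:   ^)
Step 3: in state B at pos 0, read 1 -> (B,1)->write 1,move R,goto A. Now: state=A, head=1, tape[-2..2]=01100 (head:    ^)
Step 4: in state A at pos 1, read 0 -> (A,0)->write 1,move L,goto C. Now: state=C, head=0, tape[-2..2]=01110 (head:   ^)
Step 5: in state C at pos 0, read 1 -> (C,1)->write 0,move R,goto A. Now: state=A, head=1, tape[-2..2]=01010 (head:    ^)

Answer: 1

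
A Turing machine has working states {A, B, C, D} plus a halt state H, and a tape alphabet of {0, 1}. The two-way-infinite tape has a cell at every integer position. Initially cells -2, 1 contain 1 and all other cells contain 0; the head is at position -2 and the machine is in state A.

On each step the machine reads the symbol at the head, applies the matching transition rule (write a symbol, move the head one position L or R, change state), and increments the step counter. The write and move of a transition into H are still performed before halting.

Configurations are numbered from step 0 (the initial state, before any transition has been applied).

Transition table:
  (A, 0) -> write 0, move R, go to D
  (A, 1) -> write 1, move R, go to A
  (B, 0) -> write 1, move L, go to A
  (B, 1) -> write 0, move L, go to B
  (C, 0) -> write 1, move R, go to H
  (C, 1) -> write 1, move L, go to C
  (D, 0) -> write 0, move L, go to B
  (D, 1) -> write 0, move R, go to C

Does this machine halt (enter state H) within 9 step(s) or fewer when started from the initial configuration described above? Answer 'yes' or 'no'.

Step 1: in state A at pos -2, read 1 -> (A,1)->write 1,move R,goto A. Now: state=A, head=-1, tape[-3..2]=010010 (head:   ^)
Step 2: in state A at pos -1, read 0 -> (A,0)->write 0,move R,goto D. Now: state=D, head=0, tape[-3..2]=010010 (head:    ^)
Step 3: in state D at pos 0, read 0 -> (D,0)->write 0,move L,goto B. Now: state=B, head=-1, tape[-3..2]=010010 (head:   ^)
Step 4: in state B at pos -1, read 0 -> (B,0)->write 1,move L,goto A. Now: state=A, head=-2, tape[-3..2]=011010 (head:  ^)
Step 5: in state A at pos -2, read 1 -> (A,1)->write 1,move R,goto A. Now: state=A, head=-1, tape[-3..2]=011010 (head:   ^)
Step 6: in state A at pos -1, read 1 -> (A,1)->write 1,move R,goto A. Now: state=A, head=0, tape[-3..2]=011010 (head:    ^)
Step 7: in state A at pos 0, read 0 -> (A,0)->write 0,move R,goto D. Now: state=D, head=1, tape[-3..2]=011010 (head:     ^)
Step 8: in state D at pos 1, read 1 -> (D,1)->write 0,move R,goto C. Now: state=C, head=2, tape[-3..3]=0110000 (head:      ^)
Step 9: in state C at pos 2, read 0 -> (C,0)->write 1,move R,goto H. Now: state=H, head=3, tape[-3..4]=01100100 (head:       ^)
State H reached at step 9; 9 <= 9 -> yes

Answer: yes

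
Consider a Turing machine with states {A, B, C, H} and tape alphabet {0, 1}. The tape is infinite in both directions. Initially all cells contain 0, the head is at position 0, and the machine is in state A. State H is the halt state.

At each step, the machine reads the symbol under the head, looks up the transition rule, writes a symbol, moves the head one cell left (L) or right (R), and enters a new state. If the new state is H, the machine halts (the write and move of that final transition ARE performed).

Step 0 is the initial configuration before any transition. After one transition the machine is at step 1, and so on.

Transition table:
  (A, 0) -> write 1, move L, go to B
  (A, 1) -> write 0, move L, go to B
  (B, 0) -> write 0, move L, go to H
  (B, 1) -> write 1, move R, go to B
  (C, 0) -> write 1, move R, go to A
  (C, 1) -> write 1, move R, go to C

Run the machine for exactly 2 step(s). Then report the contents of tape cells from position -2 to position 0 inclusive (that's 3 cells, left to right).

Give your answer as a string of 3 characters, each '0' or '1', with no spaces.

Answer: 001

Derivation:
Step 1: in state A at pos 0, read 0 -> (A,0)->write 1,move L,goto B. Now: state=B, head=-1, tape[-2..1]=0010 (head:  ^)
Step 2: in state B at pos -1, read 0 -> (B,0)->write 0,move L,goto H. Now: state=H, head=-2, tape[-3..1]=00010 (head:  ^)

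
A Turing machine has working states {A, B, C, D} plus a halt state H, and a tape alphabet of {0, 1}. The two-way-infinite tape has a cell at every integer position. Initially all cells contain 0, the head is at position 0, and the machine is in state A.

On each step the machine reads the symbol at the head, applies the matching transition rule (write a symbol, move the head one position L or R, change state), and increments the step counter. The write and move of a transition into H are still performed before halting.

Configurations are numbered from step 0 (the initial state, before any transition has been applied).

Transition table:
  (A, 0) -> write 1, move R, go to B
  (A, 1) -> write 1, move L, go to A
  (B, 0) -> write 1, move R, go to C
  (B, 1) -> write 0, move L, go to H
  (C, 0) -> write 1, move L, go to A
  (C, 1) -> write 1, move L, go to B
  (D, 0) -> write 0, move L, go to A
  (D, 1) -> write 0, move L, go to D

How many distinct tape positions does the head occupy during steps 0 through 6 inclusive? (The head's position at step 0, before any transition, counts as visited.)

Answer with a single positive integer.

Step 1: in state A at pos 0, read 0 -> (A,0)->write 1,move R,goto B. Now: state=B, head=1, tape[-1..2]=0100 (head:   ^)
Step 2: in state B at pos 1, read 0 -> (B,0)->write 1,move R,goto C. Now: state=C, head=2, tape[-1..3]=01100 (head:    ^)
Step 3: in state C at pos 2, read 0 -> (C,0)->write 1,move L,goto A. Now: state=A, head=1, tape[-1..3]=01110 (head:   ^)
Step 4: in state A at pos 1, read 1 -> (A,1)->write 1,move L,goto A. Now: state=A, head=0, tape[-1..3]=01110 (head:  ^)
Step 5: in state A at pos 0, read 1 -> (A,1)->write 1,move L,goto A. Now: state=A, head=-1, tape[-2..3]=001110 (head:  ^)
Step 6: in state A at pos -1, read 0 -> (A,0)->write 1,move R,goto B. Now: state=B, head=0, tape[-2..3]=011110 (head:   ^)
Head positions at steps 0..6: starting at 0, distinct positions visited = {-1, 0, 1, 2} -> 4 position(s)

Answer: 4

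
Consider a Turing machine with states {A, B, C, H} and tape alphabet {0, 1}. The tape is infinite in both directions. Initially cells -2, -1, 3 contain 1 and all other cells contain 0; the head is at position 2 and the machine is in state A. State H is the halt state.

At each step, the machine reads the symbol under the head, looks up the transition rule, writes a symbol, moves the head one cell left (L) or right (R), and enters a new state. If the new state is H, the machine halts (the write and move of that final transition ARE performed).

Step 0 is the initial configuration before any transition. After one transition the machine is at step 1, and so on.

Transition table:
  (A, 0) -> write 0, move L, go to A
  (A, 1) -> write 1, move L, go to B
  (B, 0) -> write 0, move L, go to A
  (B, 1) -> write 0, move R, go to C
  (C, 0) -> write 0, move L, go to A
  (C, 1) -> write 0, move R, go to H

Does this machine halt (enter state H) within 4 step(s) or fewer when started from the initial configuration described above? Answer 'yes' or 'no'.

Step 1: in state A at pos 2, read 0 -> (A,0)->write 0,move L,goto A. Now: state=A, head=1, tape[-3..4]=01100010 (head:     ^)
Step 2: in state A at pos 1, read 0 -> (A,0)->write 0,move L,goto A. Now: state=A, head=0, tape[-3..4]=01100010 (head:    ^)
Step 3: in state A at pos 0, read 0 -> (A,0)->write 0,move L,goto A. Now: state=A, head=-1, tape[-3..4]=01100010 (head:   ^)
Step 4: in state A at pos -1, read 1 -> (A,1)->write 1,move L,goto B. Now: state=B, head=-2, tape[-3..4]=01100010 (head:  ^)
After 4 step(s): state = B (not H) -> not halted within 4 -> no

Answer: no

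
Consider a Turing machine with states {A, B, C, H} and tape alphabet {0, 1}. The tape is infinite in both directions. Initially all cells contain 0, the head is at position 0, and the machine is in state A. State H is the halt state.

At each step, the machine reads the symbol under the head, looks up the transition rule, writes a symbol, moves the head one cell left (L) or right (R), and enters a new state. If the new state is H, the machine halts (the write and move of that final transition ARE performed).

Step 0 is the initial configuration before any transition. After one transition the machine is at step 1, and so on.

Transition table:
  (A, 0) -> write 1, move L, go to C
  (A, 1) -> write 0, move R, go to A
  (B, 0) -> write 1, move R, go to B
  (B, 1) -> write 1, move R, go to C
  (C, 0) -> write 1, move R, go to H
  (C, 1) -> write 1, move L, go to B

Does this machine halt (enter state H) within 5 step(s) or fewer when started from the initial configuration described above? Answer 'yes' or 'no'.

Step 1: in state A at pos 0, read 0 -> (A,0)->write 1,move L,goto C. Now: state=C, head=-1, tape[-2..1]=0010 (head:  ^)
Step 2: in state C at pos -1, read 0 -> (C,0)->write 1,move R,goto H. Now: state=H, head=0, tape[-2..1]=0110 (head:   ^)
State H reached at step 2; 2 <= 5 -> yes

Answer: yes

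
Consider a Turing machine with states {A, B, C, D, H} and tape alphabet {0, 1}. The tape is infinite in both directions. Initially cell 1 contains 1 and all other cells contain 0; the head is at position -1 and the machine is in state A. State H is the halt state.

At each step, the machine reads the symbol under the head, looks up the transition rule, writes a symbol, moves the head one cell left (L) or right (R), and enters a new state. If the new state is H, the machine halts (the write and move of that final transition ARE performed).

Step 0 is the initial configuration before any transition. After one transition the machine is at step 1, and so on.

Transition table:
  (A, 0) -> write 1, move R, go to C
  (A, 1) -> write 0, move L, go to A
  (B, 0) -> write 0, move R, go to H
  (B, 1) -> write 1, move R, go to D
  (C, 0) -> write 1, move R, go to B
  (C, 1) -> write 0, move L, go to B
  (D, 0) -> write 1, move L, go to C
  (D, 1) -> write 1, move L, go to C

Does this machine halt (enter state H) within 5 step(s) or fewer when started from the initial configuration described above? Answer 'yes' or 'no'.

Answer: no

Derivation:
Step 1: in state A at pos -1, read 0 -> (A,0)->write 1,move R,goto C. Now: state=C, head=0, tape[-2..2]=01010 (head:   ^)
Step 2: in state C at pos 0, read 0 -> (C,0)->write 1,move R,goto B. Now: state=B, head=1, tape[-2..2]=01110 (head:    ^)
Step 3: in state B at pos 1, read 1 -> (B,1)->write 1,move R,goto D. Now: state=D, head=2, tape[-2..3]=011100 (head:     ^)
Step 4: in state D at pos 2, read 0 -> (D,0)->write 1,move L,goto C. Now: state=C, head=1, tape[-2..3]=011110 (head:    ^)
Step 5: in state C at pos 1, read 1 -> (C,1)->write 0,move L,goto B. Now: state=B, head=0, tape[-2..3]=011010 (head:   ^)
After 5 step(s): state = B (not H) -> not halted within 5 -> no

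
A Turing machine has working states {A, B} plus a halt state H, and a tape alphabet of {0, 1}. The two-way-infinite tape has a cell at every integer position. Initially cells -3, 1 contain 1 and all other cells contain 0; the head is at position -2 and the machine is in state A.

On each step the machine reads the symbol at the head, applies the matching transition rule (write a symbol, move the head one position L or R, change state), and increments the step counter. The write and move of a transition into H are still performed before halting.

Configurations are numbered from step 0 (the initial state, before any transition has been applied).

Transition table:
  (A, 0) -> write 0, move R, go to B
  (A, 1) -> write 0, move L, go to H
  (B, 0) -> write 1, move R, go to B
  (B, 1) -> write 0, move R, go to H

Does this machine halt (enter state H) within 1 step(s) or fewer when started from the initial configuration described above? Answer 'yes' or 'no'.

Answer: no

Derivation:
Step 1: in state A at pos -2, read 0 -> (A,0)->write 0,move R,goto B. Now: state=B, head=-1, tape[-4..2]=0100010 (head:    ^)
After 1 step(s): state = B (not H) -> not halted within 1 -> no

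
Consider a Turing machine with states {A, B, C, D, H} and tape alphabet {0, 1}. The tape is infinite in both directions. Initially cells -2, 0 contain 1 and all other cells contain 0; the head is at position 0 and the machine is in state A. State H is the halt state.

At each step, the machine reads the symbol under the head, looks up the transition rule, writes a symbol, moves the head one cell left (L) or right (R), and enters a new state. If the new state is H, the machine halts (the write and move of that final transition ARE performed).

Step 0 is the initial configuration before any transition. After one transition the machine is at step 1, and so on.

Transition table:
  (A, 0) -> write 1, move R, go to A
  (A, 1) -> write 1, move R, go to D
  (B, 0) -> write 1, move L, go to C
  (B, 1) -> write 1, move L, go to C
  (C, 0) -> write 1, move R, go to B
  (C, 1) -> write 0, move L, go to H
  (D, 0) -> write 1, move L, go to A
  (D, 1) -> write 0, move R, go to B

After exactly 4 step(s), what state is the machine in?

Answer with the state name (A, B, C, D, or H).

Step 1: in state A at pos 0, read 1 -> (A,1)->write 1,move R,goto D. Now: state=D, head=1, tape[-3..2]=010100 (head:     ^)
Step 2: in state D at pos 1, read 0 -> (D,0)->write 1,move L,goto A. Now: state=A, head=0, tape[-3..2]=010110 (head:    ^)
Step 3: in state A at pos 0, read 1 -> (A,1)->write 1,move R,goto D. Now: state=D, head=1, tape[-3..2]=010110 (head:     ^)
Step 4: in state D at pos 1, read 1 -> (D,1)->write 0,move R,goto B. Now: state=B, head=2, tape[-3..3]=0101000 (head:      ^)

Answer: B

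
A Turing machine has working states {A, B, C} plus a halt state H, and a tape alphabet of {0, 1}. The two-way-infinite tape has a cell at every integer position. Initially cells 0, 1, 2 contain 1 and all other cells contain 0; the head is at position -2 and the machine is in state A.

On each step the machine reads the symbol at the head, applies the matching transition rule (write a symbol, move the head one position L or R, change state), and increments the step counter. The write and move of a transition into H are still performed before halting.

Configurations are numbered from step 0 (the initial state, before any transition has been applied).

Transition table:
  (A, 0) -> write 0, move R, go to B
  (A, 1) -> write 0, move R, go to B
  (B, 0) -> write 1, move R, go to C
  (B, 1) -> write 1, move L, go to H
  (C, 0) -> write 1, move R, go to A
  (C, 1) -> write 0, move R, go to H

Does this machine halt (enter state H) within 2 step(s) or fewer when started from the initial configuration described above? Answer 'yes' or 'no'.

Step 1: in state A at pos -2, read 0 -> (A,0)->write 0,move R,goto B. Now: state=B, head=-1, tape[-3..3]=0001110 (head:   ^)
Step 2: in state B at pos -1, read 0 -> (B,0)->write 1,move R,goto C. Now: state=C, head=0, tape[-3..3]=0011110 (head:    ^)
After 2 step(s): state = C (not H) -> not halted within 2 -> no

Answer: no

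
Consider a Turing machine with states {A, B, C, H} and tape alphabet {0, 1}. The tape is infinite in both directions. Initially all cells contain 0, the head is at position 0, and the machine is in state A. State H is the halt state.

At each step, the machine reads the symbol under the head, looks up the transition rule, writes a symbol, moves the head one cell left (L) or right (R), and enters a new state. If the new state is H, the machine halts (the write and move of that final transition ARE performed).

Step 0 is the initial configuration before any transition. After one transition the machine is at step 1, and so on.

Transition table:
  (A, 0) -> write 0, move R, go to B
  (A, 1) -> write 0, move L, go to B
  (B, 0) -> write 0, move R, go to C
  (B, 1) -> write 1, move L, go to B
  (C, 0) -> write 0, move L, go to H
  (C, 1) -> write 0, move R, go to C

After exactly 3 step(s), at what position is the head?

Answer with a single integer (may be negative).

Answer: 1

Derivation:
Step 1: in state A at pos 0, read 0 -> (A,0)->write 0,move R,goto B. Now: state=B, head=1, tape[-1..2]=0000 (head:   ^)
Step 2: in state B at pos 1, read 0 -> (B,0)->write 0,move R,goto C. Now: state=C, head=2, tape[-1..3]=00000 (head:    ^)
Step 3: in state C at pos 2, read 0 -> (C,0)->write 0,move L,goto H. Now: state=H, head=1, tape[-1..3]=00000 (head:   ^)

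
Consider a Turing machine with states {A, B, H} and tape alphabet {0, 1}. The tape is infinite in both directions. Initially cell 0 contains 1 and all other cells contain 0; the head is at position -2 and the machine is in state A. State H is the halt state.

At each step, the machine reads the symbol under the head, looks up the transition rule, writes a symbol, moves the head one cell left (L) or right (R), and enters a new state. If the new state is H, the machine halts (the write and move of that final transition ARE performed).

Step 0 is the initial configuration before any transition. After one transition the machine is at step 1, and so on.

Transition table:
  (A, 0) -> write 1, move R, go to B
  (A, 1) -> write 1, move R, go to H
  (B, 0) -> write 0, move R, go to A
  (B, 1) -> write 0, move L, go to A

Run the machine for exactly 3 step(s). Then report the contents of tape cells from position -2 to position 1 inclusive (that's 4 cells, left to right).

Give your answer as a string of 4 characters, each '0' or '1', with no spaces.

Answer: 1010

Derivation:
Step 1: in state A at pos -2, read 0 -> (A,0)->write 1,move R,goto B. Now: state=B, head=-1, tape[-3..1]=01010 (head:   ^)
Step 2: in state B at pos -1, read 0 -> (B,0)->write 0,move R,goto A. Now: state=A, head=0, tape[-3..1]=01010 (head:    ^)
Step 3: in state A at pos 0, read 1 -> (A,1)->write 1,move R,goto H. Now: state=H, head=1, tape[-3..2]=010100 (head:     ^)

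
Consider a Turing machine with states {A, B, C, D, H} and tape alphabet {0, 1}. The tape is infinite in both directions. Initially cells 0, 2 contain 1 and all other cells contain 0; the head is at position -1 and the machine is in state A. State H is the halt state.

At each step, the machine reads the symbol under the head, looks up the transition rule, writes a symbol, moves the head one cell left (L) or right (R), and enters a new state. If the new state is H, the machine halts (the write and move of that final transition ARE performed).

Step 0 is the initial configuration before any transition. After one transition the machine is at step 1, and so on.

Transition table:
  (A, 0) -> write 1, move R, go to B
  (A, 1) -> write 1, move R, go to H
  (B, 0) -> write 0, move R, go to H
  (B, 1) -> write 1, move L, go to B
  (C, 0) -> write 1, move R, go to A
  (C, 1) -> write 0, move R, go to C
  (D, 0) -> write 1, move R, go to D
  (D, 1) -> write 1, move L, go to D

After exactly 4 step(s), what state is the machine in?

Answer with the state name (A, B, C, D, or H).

Answer: H

Derivation:
Step 1: in state A at pos -1, read 0 -> (A,0)->write 1,move R,goto B. Now: state=B, head=0, tape[-2..3]=011010 (head:   ^)
Step 2: in state B at pos 0, read 1 -> (B,1)->write 1,move L,goto B. Now: state=B, head=-1, tape[-2..3]=011010 (head:  ^)
Step 3: in state B at pos -1, read 1 -> (B,1)->write 1,move L,goto B. Now: state=B, head=-2, tape[-3..3]=0011010 (head:  ^)
Step 4: in state B at pos -2, read 0 -> (B,0)->write 0,move R,goto H. Now: state=H, head=-1, tape[-3..3]=0011010 (head:   ^)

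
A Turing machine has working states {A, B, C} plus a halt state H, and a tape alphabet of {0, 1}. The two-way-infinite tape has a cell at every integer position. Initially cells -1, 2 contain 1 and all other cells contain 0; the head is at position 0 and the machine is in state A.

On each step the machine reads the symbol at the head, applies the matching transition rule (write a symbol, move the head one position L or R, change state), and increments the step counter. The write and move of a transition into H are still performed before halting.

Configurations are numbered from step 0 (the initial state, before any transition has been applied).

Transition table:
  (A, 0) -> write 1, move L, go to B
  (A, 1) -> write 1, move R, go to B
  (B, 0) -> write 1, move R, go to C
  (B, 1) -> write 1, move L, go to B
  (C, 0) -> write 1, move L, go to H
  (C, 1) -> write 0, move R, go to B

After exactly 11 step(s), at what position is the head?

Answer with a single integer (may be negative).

Answer: 3

Derivation:
Step 1: in state A at pos 0, read 0 -> (A,0)->write 1,move L,goto B. Now: state=B, head=-1, tape[-2..3]=011010 (head:  ^)
Step 2: in state B at pos -1, read 1 -> (B,1)->write 1,move L,goto B. Now: state=B, head=-2, tape[-3..3]=0011010 (head:  ^)
Step 3: in state B at pos -2, read 0 -> (B,0)->write 1,move R,goto C. Now: state=C, head=-1, tape[-3..3]=0111010 (head:   ^)
Step 4: in state C at pos -1, read 1 -> (C,1)->write 0,move R,goto B. Now: state=B, head=0, tape[-3..3]=0101010 (head:    ^)
Step 5: in state B at pos 0, read 1 -> (B,1)->write 1,move L,goto B. Now: state=B, head=-1, tape[-3..3]=0101010 (head:   ^)
Step 6: in state B at pos -1, read 0 -> (B,0)->write 1,move R,goto C. Now: state=C, head=0, tape[-3..3]=0111010 (head:    ^)
Step 7: in state C at pos 0, read 1 -> (C,1)->write 0,move R,goto B. Now: state=B, head=1, tape[-3..3]=0110010 (head:     ^)
Step 8: in state B at pos 1, read 0 -> (B,0)->write 1,move R,goto C. Now: state=C, head=2, tape[-3..3]=0110110 (head:      ^)
Step 9: in state C at pos 2, read 1 -> (C,1)->write 0,move R,goto B. Now: state=B, head=3, tape[-3..4]=01101000 (head:       ^)
Step 10: in state B at pos 3, read 0 -> (B,0)->write 1,move R,goto C. Now: state=C, head=4, tape[-3..5]=011010100 (head:        ^)
Step 11: in state C at pos 4, read 0 -> (C,0)->write 1,move L,goto H. Now: state=H, head=3, tape[-3..5]=011010110 (head:       ^)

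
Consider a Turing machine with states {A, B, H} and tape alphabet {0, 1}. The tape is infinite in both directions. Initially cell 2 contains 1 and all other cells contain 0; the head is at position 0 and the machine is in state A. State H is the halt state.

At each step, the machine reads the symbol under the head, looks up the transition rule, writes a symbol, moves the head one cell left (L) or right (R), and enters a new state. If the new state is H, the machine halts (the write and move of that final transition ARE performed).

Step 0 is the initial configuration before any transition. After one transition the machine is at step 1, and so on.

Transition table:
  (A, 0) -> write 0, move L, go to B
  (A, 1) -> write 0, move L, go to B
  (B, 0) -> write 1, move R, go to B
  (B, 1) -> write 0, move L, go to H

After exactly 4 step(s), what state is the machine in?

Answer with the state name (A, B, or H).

Answer: B

Derivation:
Step 1: in state A at pos 0, read 0 -> (A,0)->write 0,move L,goto B. Now: state=B, head=-1, tape[-2..3]=000010 (head:  ^)
Step 2: in state B at pos -1, read 0 -> (B,0)->write 1,move R,goto B. Now: state=B, head=0, tape[-2..3]=010010 (head:   ^)
Step 3: in state B at pos 0, read 0 -> (B,0)->write 1,move R,goto B. Now: state=B, head=1, tape[-2..3]=011010 (head:    ^)
Step 4: in state B at pos 1, read 0 -> (B,0)->write 1,move R,goto B. Now: state=B, head=2, tape[-2..3]=011110 (head:     ^)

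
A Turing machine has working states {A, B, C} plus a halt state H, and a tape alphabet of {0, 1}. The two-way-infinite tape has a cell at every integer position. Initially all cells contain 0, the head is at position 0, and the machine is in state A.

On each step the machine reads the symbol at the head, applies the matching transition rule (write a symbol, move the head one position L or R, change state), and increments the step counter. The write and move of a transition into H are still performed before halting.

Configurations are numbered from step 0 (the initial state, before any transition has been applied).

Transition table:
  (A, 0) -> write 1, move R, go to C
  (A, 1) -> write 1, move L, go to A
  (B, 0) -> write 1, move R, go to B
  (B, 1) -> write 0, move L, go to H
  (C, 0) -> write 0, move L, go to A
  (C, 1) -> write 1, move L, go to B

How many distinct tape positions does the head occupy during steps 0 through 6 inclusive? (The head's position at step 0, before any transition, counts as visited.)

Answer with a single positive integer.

Step 1: in state A at pos 0, read 0 -> (A,0)->write 1,move R,goto C. Now: state=C, head=1, tape[-1..2]=0100 (head:   ^)
Step 2: in state C at pos 1, read 0 -> (C,0)->write 0,move L,goto A. Now: state=A, head=0, tape[-1..2]=0100 (head:  ^)
Step 3: in state A at pos 0, read 1 -> (A,1)->write 1,move L,goto A. Now: state=A, head=-1, tape[-2..2]=00100 (head:  ^)
Step 4: in state A at pos -1, read 0 -> (A,0)->write 1,move R,goto C. Now: state=C, head=0, tape[-2..2]=01100 (head:   ^)
Step 5: in state C at pos 0, read 1 -> (C,1)->write 1,move L,goto B. Now: state=B, head=-1, tape[-2..2]=01100 (head:  ^)
Step 6: in state B at pos -1, read 1 -> (B,1)->write 0,move L,goto H. Now: state=H, head=-2, tape[-3..2]=000100 (head:  ^)
Head positions at steps 0..6: starting at 0, distinct positions visited = {-2, -1, 0, 1} -> 4 position(s)

Answer: 4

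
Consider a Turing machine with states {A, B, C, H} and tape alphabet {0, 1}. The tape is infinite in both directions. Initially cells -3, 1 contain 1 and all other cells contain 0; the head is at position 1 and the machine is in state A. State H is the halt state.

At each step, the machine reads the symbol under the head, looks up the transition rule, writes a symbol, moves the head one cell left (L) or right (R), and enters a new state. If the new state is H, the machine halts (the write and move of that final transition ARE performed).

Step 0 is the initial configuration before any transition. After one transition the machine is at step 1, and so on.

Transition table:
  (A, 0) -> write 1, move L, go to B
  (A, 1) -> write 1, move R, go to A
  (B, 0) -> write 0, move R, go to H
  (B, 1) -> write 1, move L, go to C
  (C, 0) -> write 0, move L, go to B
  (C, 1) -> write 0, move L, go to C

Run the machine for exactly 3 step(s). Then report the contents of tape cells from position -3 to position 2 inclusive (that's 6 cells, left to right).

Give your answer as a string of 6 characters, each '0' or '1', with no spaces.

Answer: 100011

Derivation:
Step 1: in state A at pos 1, read 1 -> (A,1)->write 1,move R,goto A. Now: state=A, head=2, tape[-4..3]=01000100 (head:       ^)
Step 2: in state A at pos 2, read 0 -> (A,0)->write 1,move L,goto B. Now: state=B, head=1, tape[-4..3]=01000110 (head:      ^)
Step 3: in state B at pos 1, read 1 -> (B,1)->write 1,move L,goto C. Now: state=C, head=0, tape[-4..3]=01000110 (head:     ^)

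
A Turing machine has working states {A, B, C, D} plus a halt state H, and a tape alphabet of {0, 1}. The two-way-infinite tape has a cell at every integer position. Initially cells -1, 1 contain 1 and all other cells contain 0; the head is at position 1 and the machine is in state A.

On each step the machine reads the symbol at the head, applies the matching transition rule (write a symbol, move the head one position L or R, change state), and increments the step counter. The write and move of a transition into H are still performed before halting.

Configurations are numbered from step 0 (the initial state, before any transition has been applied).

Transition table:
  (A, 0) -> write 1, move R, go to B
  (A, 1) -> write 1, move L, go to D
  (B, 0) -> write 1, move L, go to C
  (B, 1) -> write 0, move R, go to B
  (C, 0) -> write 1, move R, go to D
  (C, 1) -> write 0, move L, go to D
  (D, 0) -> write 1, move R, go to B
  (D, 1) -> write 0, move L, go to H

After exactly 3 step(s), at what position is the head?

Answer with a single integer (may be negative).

Step 1: in state A at pos 1, read 1 -> (A,1)->write 1,move L,goto D. Now: state=D, head=0, tape[-2..2]=01010 (head:   ^)
Step 2: in state D at pos 0, read 0 -> (D,0)->write 1,move R,goto B. Now: state=B, head=1, tape[-2..2]=01110 (head:    ^)
Step 3: in state B at pos 1, read 1 -> (B,1)->write 0,move R,goto B. Now: state=B, head=2, tape[-2..3]=011000 (head:     ^)

Answer: 2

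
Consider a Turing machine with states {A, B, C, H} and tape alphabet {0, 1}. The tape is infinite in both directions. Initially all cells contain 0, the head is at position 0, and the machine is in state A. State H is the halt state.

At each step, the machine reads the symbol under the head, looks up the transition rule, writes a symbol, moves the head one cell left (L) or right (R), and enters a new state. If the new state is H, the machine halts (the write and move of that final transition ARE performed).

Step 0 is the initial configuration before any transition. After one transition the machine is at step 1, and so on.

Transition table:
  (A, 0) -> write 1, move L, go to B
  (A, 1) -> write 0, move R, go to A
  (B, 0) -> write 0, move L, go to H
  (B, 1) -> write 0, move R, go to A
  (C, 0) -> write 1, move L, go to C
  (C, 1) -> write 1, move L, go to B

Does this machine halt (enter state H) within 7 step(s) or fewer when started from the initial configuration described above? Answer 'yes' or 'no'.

Answer: yes

Derivation:
Step 1: in state A at pos 0, read 0 -> (A,0)->write 1,move L,goto B. Now: state=B, head=-1, tape[-2..1]=0010 (head:  ^)
Step 2: in state B at pos -1, read 0 -> (B,0)->write 0,move L,goto H. Now: state=H, head=-2, tape[-3..1]=00010 (head:  ^)
State H reached at step 2; 2 <= 7 -> yes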